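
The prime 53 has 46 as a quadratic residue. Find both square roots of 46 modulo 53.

53 ≡ 1 (mod 4), so we find a root by search.
Trying successive values, 24² = 576 ≡ 46 (mod 53). The other root is 53 − 24 = 29.

24, 29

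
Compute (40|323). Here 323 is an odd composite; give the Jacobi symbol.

Pull out 2^3: since 323 ≡ 3 (mod 8), (2/323) = -1, so (2/323)^3 = -1.
Reciprocity: 5 ≡ 1 and 323 ≡ 3 (mod 4), so (5/323) = +(323/5).
Reduce top mod 5: now compute (3/5).
Reciprocity: 3 ≡ 3 and 5 ≡ 1 (mod 4), so (3/5) = +(5/3).
Reduce top mod 3: now compute (2/3).
Pull out 2: since 3 ≡ 3 (mod 8), (2/3) = -1.
Reached (1/3) = 1. Collecting the sign flips along the way, the symbol is +1.

1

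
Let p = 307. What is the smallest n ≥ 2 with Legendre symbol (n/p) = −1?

2

(2/307) = −1, so 2 is the smallest positive non-residue mod 307.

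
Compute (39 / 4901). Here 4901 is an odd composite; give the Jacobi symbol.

0

Reciprocity: 39 ≡ 3 and 4901 ≡ 1 (mod 4), so (39/4901) = +(4901/39).
Reduce top mod 39: now compute (26/39).
Pull out 2: since 39 ≡ 7 (mod 8), (2/39) = +1.
Reciprocity: 13 ≡ 1 and 39 ≡ 3 (mod 4), so (13/39) = +(39/13).
Reduce top mod 13: now compute (0/13).
Top reduces to 0: gcd > 1, so the symbol is 0.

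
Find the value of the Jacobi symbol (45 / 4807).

Reciprocity: 45 ≡ 1 and 4807 ≡ 3 (mod 4), so (45/4807) = +(4807/45).
Reduce top mod 45: now compute (37/45).
Reciprocity: 37 ≡ 1 and 45 ≡ 1 (mod 4), so (37/45) = +(45/37).
Reduce top mod 37: now compute (8/37).
Pull out 2^3: since 37 ≡ 5 (mod 8), (2/37) = -1, so (2/37)^3 = -1.
Reached (1/37) = 1. Collecting the sign flips along the way, the symbol is -1.

-1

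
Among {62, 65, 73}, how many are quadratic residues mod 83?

1

(62/83) = -1 → non-residue.
(65/83) = +1 → QR.
(73/83) = -1 → non-residue.
Total quadratic residues among the 3: 1.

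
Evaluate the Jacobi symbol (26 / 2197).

0

Pull out 2: since 2197 ≡ 5 (mod 8), (2/2197) = -1.
Reciprocity: 13 ≡ 1 and 2197 ≡ 1 (mod 4), so (13/2197) = +(2197/13).
Reduce top mod 13: now compute (0/13).
Top reduces to 0: gcd > 1, so the symbol is 0.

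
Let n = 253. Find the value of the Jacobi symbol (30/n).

Pull out 2: since 253 ≡ 5 (mod 8), (2/253) = -1.
Reciprocity: 15 ≡ 3 and 253 ≡ 1 (mod 4), so (15/253) = +(253/15).
Reduce top mod 15: now compute (13/15).
Reciprocity: 13 ≡ 1 and 15 ≡ 3 (mod 4), so (13/15) = +(15/13).
Reduce top mod 13: now compute (2/13).
Pull out 2: since 13 ≡ 5 (mod 8), (2/13) = -1.
Reached (1/13) = 1. Collecting the sign flips along the way, the symbol is +1.

1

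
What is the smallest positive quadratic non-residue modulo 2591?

(2/2591) = +1, so 2 is a residue.
(3/2591) = +1, so 3 is a residue.
(4/2591) = +1, so 4 is a residue.
(5/2591) = +1, so 5 is a residue.
(6/2591) = +1, so 6 is a residue.
(7/2591) = −1, so 7 is the smallest positive non-residue mod 2591.

7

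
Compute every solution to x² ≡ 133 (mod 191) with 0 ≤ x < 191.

Since 191 ≡ 3 (mod 4), a square root of 133 is 133^((191+1)/4) = 133^48 mod 191.
Repeated squaring: 133^2≡117, 133^4≡128, 133^8≡149, 133^16≡45, 133^32≡115 (mod 191).
133^48 = 133^(32+16) ≡ 18 (mod 191).
Check: 18² = 324 ≡ 133 (mod 191). The two roots are 18 and 173.

18, 173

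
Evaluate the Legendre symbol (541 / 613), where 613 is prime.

-1

Reciprocity: 541 ≡ 1 and 613 ≡ 1 (mod 4), so (541/613) = +(613/541).
Reduce top mod 541: now compute (72/541).
Pull out 2^3: since 541 ≡ 5 (mod 8), (2/541) = -1, so (2/541)^3 = -1.
Reciprocity: 9 ≡ 1 and 541 ≡ 1 (mod 4), so (9/541) = +(541/9).
Reduce top mod 9: now compute (1/9).
Reached (1/9) = 1. Collecting the sign flips along the way, the symbol is -1.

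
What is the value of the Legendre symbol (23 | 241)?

-1

Reciprocity: 23 ≡ 3 and 241 ≡ 1 (mod 4), so (23/241) = +(241/23).
Reduce top mod 23: now compute (11/23).
Reciprocity: 11 ≡ 3 and 23 ≡ 3 (mod 4), so (11/23) = −(23/11).
Reduce top mod 11: now compute (1/11).
Reached (1/11) = 1. Collecting the sign flips along the way, the symbol is -1.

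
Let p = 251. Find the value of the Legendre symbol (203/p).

Euler's criterion: (203/251) ≡ 203^125 (mod 251).
203^2 ≡ 45 (mod 251)
203^4 ≡ 17 (mod 251)
203^8 ≡ 38 (mod 251)
203^16 ≡ 189 (mod 251)
203^32 ≡ 79 (mod 251)
203^64 ≡ 217 (mod 251)
203^125 = 203^(64+32+16+8+4+1) ≡ 250 (mod 251).
Result is 250 ≡ −1, so (203/251) = −1.

-1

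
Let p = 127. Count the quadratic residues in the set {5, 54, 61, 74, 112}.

(5/127) = -1 → non-residue.
(54/127) = -1 → non-residue.
(61/127) = +1 → QR.
(74/127) = +1 → QR.
(112/127) = -1 → non-residue.
Total quadratic residues among the 5: 2.

2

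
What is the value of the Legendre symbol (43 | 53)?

Reciprocity: 43 ≡ 3 and 53 ≡ 1 (mod 4), so (43/53) = +(53/43).
Reduce top mod 43: now compute (10/43).
Pull out 2: since 43 ≡ 3 (mod 8), (2/43) = -1.
Reciprocity: 5 ≡ 1 and 43 ≡ 3 (mod 4), so (5/43) = +(43/5).
Reduce top mod 5: now compute (3/5).
Reciprocity: 3 ≡ 3 and 5 ≡ 1 (mod 4), so (3/5) = +(5/3).
Reduce top mod 3: now compute (2/3).
Pull out 2: since 3 ≡ 3 (mod 8), (2/3) = -1.
Reached (1/3) = 1. Collecting the sign flips along the way, the symbol is +1.

1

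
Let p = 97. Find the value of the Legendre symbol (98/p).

1

First reduce: 98 ≡ 1 (mod 97).
Reached (1/97) = 1. Collecting the sign flips along the way, the symbol is +1.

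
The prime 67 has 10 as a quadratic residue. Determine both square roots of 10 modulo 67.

Since 67 ≡ 3 (mod 4), a square root of 10 is 10^((67+1)/4) = 10^17 mod 67.
Repeated squaring: 10^2≡33, 10^4≡17, 10^8≡21, 10^16≡39 (mod 67).
10^17 = 10^(16+1) ≡ 55 (mod 67).
Check: 55² = 3025 ≡ 10 (mod 67). The two roots are 12 and 55.

12, 55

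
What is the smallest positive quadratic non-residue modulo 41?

3

(2/41) = +1, so 2 is a residue.
(3/41) = −1, so 3 is the smallest positive non-residue mod 41.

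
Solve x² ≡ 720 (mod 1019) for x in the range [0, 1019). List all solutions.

384, 635

Since 1019 ≡ 3 (mod 4), a square root of 720 is 720^((1019+1)/4) = 720^255 mod 1019.
Repeated squaring: 720^2≡748, 720^4≡73, 720^8≡234, 720^16≡749, 720^32≡551, 720^64≡958, 720^128≡664 (mod 1019).
720^255 = 720^(128+64+32+16+8+4+2+1) ≡ 635 (mod 1019).
Check: 635² = 403225 ≡ 720 (mod 1019). The two roots are 384 and 635.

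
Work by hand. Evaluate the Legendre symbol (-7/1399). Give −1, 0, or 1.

-1

First reduce: -7 ≡ 1392 (mod 1399).
Pull out 2^4: since 1399 ≡ 7 (mod 8), (2/1399) = +1, so (2/1399)^4 = +1.
Reciprocity: 87 ≡ 3 and 1399 ≡ 3 (mod 4), so (87/1399) = −(1399/87).
Reduce top mod 87: now compute (7/87).
Reciprocity: 7 ≡ 3 and 87 ≡ 3 (mod 4), so (7/87) = −(87/7).
Reduce top mod 7: now compute (3/7).
Reciprocity: 3 ≡ 3 and 7 ≡ 3 (mod 4), so (3/7) = −(7/3).
Reduce top mod 3: now compute (1/3).
Reached (1/3) = 1. Collecting the sign flips along the way, the symbol is -1.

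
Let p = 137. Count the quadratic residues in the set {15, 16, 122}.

3

(15/137) = +1 → QR.
(16/137) = +1 → QR.
(122/137) = +1 → QR.
Total quadratic residues among the 3: 3.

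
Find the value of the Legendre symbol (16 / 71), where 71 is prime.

Pull out 2^4: since 71 ≡ 7 (mod 8), (2/71) = +1, so (2/71)^4 = +1.
Reached (1/71) = 1. Collecting the sign flips along the way, the symbol is +1.

1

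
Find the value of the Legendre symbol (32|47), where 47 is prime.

Euler's criterion: (32/47) ≡ 32^23 (mod 47).
32^2 ≡ 37 (mod 47)
32^4 ≡ 6 (mod 47)
32^8 ≡ 36 (mod 47)
32^16 ≡ 27 (mod 47)
32^23 = 32^(16+4+2+1) ≡ 1 (mod 47).
Result is 1, so (32/47) = 1.

1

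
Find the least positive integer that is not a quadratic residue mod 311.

(2/311) = +1, so 2 is a residue.
(3/311) = +1, so 3 is a residue.
(4/311) = +1, so 4 is a residue.
(5/311) = +1, so 5 is a residue.
(6/311) = +1, so 6 is a residue.
(7/311) = +1, so 7 is a residue.
(8/311) = +1, so 8 is a residue.
(9/311) = +1, so 9 is a residue.
(10/311) = +1, so 10 is a residue.
(11/311) = −1, so 11 is the smallest positive non-residue mod 311.

11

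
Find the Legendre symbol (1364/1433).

Pull out 2^2: since 1433 ≡ 1 (mod 8), (2/1433) = +1, so (2/1433)^2 = +1.
Reciprocity: 341 ≡ 1 and 1433 ≡ 1 (mod 4), so (341/1433) = +(1433/341).
Reduce top mod 341: now compute (69/341).
Reciprocity: 69 ≡ 1 and 341 ≡ 1 (mod 4), so (69/341) = +(341/69).
Reduce top mod 69: now compute (65/69).
Reciprocity: 65 ≡ 1 and 69 ≡ 1 (mod 4), so (65/69) = +(69/65).
Reduce top mod 65: now compute (4/65).
Pull out 2^2: since 65 ≡ 1 (mod 8), (2/65) = +1, so (2/65)^2 = +1.
Reached (1/65) = 1. Collecting the sign flips along the way, the symbol is +1.

1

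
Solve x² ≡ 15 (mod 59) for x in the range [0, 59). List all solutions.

29, 30

Since 59 ≡ 3 (mod 4), a square root of 15 is 15^((59+1)/4) = 15^15 mod 59.
Repeated squaring: 15^2≡48, 15^4≡3, 15^8≡9 (mod 59).
15^15 = 15^(8+4+2+1) ≡ 29 (mod 59).
Check: 29² = 841 ≡ 15 (mod 59). The two roots are 29 and 30.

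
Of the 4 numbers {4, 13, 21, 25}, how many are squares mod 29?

(4/29) = +1 → QR.
(13/29) = +1 → QR.
(21/29) = -1 → non-residue.
(25/29) = +1 → QR.
Total quadratic residues among the 4: 3.

3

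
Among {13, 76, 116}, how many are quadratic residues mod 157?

(13/157) = +1 → QR.
(76/157) = +1 → QR.
(116/157) = -1 → non-residue.
Total quadratic residues among the 3: 2.

2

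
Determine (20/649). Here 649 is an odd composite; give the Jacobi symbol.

Pull out 2^2: since 649 ≡ 1 (mod 8), (2/649) = +1, so (2/649)^2 = +1.
Reciprocity: 5 ≡ 1 and 649 ≡ 1 (mod 4), so (5/649) = +(649/5).
Reduce top mod 5: now compute (4/5).
Pull out 2^2: since 5 ≡ 5 (mod 8), (2/5) = -1, so (2/5)^2 = +1.
Reached (1/5) = 1. Collecting the sign flips along the way, the symbol is +1.

1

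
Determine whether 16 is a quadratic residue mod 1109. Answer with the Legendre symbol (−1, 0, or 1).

Pull out 2^4: since 1109 ≡ 5 (mod 8), (2/1109) = -1, so (2/1109)^4 = +1.
Reached (1/1109) = 1. Collecting the sign flips along the way, the symbol is +1.

1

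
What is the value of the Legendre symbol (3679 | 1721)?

-1

First reduce: 3679 ≡ 237 (mod 1721).
Reciprocity: 237 ≡ 1 and 1721 ≡ 1 (mod 4), so (237/1721) = +(1721/237).
Reduce top mod 237: now compute (62/237).
Pull out 2: since 237 ≡ 5 (mod 8), (2/237) = -1.
Reciprocity: 31 ≡ 3 and 237 ≡ 1 (mod 4), so (31/237) = +(237/31).
Reduce top mod 31: now compute (20/31).
Pull out 2^2: since 31 ≡ 7 (mod 8), (2/31) = +1, so (2/31)^2 = +1.
Reciprocity: 5 ≡ 1 and 31 ≡ 3 (mod 4), so (5/31) = +(31/5).
Reduce top mod 5: now compute (1/5).
Reached (1/5) = 1. Collecting the sign flips along the way, the symbol is -1.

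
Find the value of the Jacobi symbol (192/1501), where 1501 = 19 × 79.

Pull out 2^6: since 1501 ≡ 5 (mod 8), (2/1501) = -1, so (2/1501)^6 = +1.
Reciprocity: 3 ≡ 3 and 1501 ≡ 1 (mod 4), so (3/1501) = +(1501/3).
Reduce top mod 3: now compute (1/3).
Reached (1/3) = 1. Collecting the sign flips along the way, the symbol is +1.

1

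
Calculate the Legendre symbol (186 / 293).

1

Pull out 2: since 293 ≡ 5 (mod 8), (2/293) = -1.
Reciprocity: 93 ≡ 1 and 293 ≡ 1 (mod 4), so (93/293) = +(293/93).
Reduce top mod 93: now compute (14/93).
Pull out 2: since 93 ≡ 5 (mod 8), (2/93) = -1.
Reciprocity: 7 ≡ 3 and 93 ≡ 1 (mod 4), so (7/93) = +(93/7).
Reduce top mod 7: now compute (2/7).
Pull out 2: since 7 ≡ 7 (mod 8), (2/7) = +1.
Reached (1/7) = 1. Collecting the sign flips along the way, the symbol is +1.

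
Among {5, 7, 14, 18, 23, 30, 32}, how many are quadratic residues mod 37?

2

(5/37) = -1 → non-residue.
(7/37) = +1 → QR.
(14/37) = -1 → non-residue.
(18/37) = -1 → non-residue.
(23/37) = -1 → non-residue.
(30/37) = +1 → QR.
(32/37) = -1 → non-residue.
Total quadratic residues among the 7: 2.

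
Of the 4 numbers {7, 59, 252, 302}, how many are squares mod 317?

4

(7/317) = +1 → QR.
(59/317) = +1 → QR.
(252/317) = +1 → QR.
(302/317) = +1 → QR.
Total quadratic residues among the 4: 4.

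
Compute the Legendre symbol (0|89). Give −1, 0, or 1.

0

Top reduces to 0: gcd > 1, so the symbol is 0.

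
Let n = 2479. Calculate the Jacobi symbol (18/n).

Pull out 2: since 2479 ≡ 7 (mod 8), (2/2479) = +1.
Reciprocity: 9 ≡ 1 and 2479 ≡ 3 (mod 4), so (9/2479) = +(2479/9).
Reduce top mod 9: now compute (4/9).
Pull out 2^2: since 9 ≡ 1 (mod 8), (2/9) = +1, so (2/9)^2 = +1.
Reached (1/9) = 1. Collecting the sign flips along the way, the symbol is +1.

1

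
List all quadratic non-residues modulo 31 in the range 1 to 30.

Square k = 1,…,15 (k and 31−k give the same square):
1²=1, 2²=4, 3²=9, 4²=16, 5²=25, 6²≡5, 7²≡18, 8²≡2, 9²≡19, 10²≡7, 11²≡28, 12²≡20, 13²≡14, 14²≡10, 15²≡8 (mod 31).
The residues are {1, 2, 4, 5, 7, 8, 9, 10, 14, 16, 18, 19, 20, 25, 28}; the non-residues are the remaining 15 nonzero classes.

3,6,11,12,13,15,17,21,22,23,24,26,27,29,30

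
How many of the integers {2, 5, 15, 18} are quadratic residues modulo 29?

(2/29) = -1 → non-residue.
(5/29) = +1 → QR.
(15/29) = -1 → non-residue.
(18/29) = -1 → non-residue.
Total quadratic residues among the 4: 1.

1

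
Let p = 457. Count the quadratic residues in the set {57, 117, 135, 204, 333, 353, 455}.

3

(57/457) = +1 → QR.
(117/457) = -1 → non-residue.
(135/457) = -1 → non-residue.
(204/457) = +1 → QR.
(333/457) = -1 → non-residue.
(353/457) = -1 → non-residue.
(455/457) = +1 → QR.
Total quadratic residues among the 7: 3.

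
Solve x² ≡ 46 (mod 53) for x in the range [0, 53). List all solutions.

24, 29

53 ≡ 1 (mod 4), so we find a root by search.
Trying successive values, 24² = 576 ≡ 46 (mod 53). The other root is 53 − 24 = 29.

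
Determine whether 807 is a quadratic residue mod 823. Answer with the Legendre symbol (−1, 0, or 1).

Reciprocity: 807 ≡ 3 and 823 ≡ 3 (mod 4), so (807/823) = −(823/807).
Reduce top mod 807: now compute (16/807).
Pull out 2^4: since 807 ≡ 7 (mod 8), (2/807) = +1, so (2/807)^4 = +1.
Reached (1/807) = 1. Collecting the sign flips along the way, the symbol is -1.

-1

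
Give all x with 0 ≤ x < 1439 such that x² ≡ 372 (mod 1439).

Since 1439 ≡ 3 (mod 4), a square root of 372 is 372^((1439+1)/4) = 372^360 mod 1439.
Repeated squaring: 372^2≡240, 372^4≡40, 372^8≡161, 372^16≡19, 372^32≡361, 372^64≡811, 372^128≡98, 372^256≡970 (mod 1439).
372^360 = 372^(256+64+32+8) ≡ 716 (mod 1439).
Check: 716² = 512656 ≡ 372 (mod 1439). The two roots are 716 and 723.

716, 723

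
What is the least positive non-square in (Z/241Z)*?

7

(2/241) = +1, so 2 is a residue.
(3/241) = +1, so 3 is a residue.
(4/241) = +1, so 4 is a residue.
(5/241) = +1, so 5 is a residue.
(6/241) = +1, so 6 is a residue.
(7/241) = −1, so 7 is the smallest positive non-residue mod 241.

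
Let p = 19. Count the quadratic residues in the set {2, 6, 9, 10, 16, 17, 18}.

4

(2/19) = -1 → non-residue.
(6/19) = +1 → QR.
(9/19) = +1 → QR.
(10/19) = -1 → non-residue.
(16/19) = +1 → QR.
(17/19) = +1 → QR.
(18/19) = -1 → non-residue.
Total quadratic residues among the 7: 4.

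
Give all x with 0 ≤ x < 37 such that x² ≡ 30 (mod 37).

17, 20

37 ≡ 1 (mod 4), so we find a root by search.
Trying successive values, 17² = 289 ≡ 30 (mod 37). The other root is 37 − 17 = 20.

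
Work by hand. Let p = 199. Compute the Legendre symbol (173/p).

Reciprocity: 173 ≡ 1 and 199 ≡ 3 (mod 4), so (173/199) = +(199/173).
Reduce top mod 173: now compute (26/173).
Pull out 2: since 173 ≡ 5 (mod 8), (2/173) = -1.
Reciprocity: 13 ≡ 1 and 173 ≡ 1 (mod 4), so (13/173) = +(173/13).
Reduce top mod 13: now compute (4/13).
Pull out 2^2: since 13 ≡ 5 (mod 8), (2/13) = -1, so (2/13)^2 = +1.
Reached (1/13) = 1. Collecting the sign flips along the way, the symbol is -1.

-1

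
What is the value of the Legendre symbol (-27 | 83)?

Euler's criterion: (-27/83) ≡ 56^41 (mod 83).
56^2 ≡ 65 (mod 83)
56^4 ≡ 75 (mod 83)
56^8 ≡ 64 (mod 83)
56^16 ≡ 29 (mod 83)
56^32 ≡ 11 (mod 83)
56^41 = 56^(32+8+1) ≡ 82 (mod 83).
Result is 82 ≡ −1, so (-27/83) = −1.

-1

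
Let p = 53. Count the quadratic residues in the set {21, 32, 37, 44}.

(21/53) = -1 → non-residue.
(32/53) = -1 → non-residue.
(37/53) = +1 → QR.
(44/53) = +1 → QR.
Total quadratic residues among the 4: 2.

2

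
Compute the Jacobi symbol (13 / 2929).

Reciprocity: 13 ≡ 1 and 2929 ≡ 1 (mod 4), so (13/2929) = +(2929/13).
Reduce top mod 13: now compute (4/13).
Pull out 2^2: since 13 ≡ 5 (mod 8), (2/13) = -1, so (2/13)^2 = +1.
Reached (1/13) = 1. Collecting the sign flips along the way, the symbol is +1.

1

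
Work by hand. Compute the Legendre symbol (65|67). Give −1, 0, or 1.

1

Reciprocity: 65 ≡ 1 and 67 ≡ 3 (mod 4), so (65/67) = +(67/65).
Reduce top mod 65: now compute (2/65).
Pull out 2: since 65 ≡ 1 (mod 8), (2/65) = +1.
Reached (1/65) = 1. Collecting the sign flips along the way, the symbol is +1.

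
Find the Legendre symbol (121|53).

1

Euler's criterion: (121/53) ≡ 15^26 (mod 53).
15^2 ≡ 13 (mod 53)
15^4 ≡ 10 (mod 53)
15^8 ≡ 47 (mod 53)
15^16 ≡ 36 (mod 53)
15^26 = 15^(16+8+2) ≡ 1 (mod 53).
Result is 1, so (121/53) = 1.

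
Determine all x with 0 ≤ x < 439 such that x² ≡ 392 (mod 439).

Since 439 ≡ 3 (mod 4), a square root of 392 is 392^((439+1)/4) = 392^110 mod 439.
Repeated squaring: 392^2≡14, 392^4≡196, 392^8≡223, 392^16≡122, 392^32≡397, 392^64≡8 (mod 439).
392^110 = 392^(64+32+8+4+2) ≡ 145 (mod 439).
Check: 145² = 21025 ≡ 392 (mod 439). The two roots are 145 and 294.

145, 294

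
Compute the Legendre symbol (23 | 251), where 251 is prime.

Euler's criterion: (23/251) ≡ 23^125 (mod 251).
23^2 ≡ 27 (mod 251)
23^4 ≡ 227 (mod 251)
23^8 ≡ 74 (mod 251)
23^16 ≡ 205 (mod 251)
23^32 ≡ 108 (mod 251)
23^64 ≡ 118 (mod 251)
23^125 = 23^(64+32+16+8+4+1) ≡ 1 (mod 251).
Result is 1, so (23/251) = 1.

1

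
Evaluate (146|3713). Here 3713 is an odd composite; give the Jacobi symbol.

-1

Pull out 2: since 3713 ≡ 1 (mod 8), (2/3713) = +1.
Reciprocity: 73 ≡ 1 and 3713 ≡ 1 (mod 4), so (73/3713) = +(3713/73).
Reduce top mod 73: now compute (63/73).
Reciprocity: 63 ≡ 3 and 73 ≡ 1 (mod 4), so (63/73) = +(73/63).
Reduce top mod 63: now compute (10/63).
Pull out 2: since 63 ≡ 7 (mod 8), (2/63) = +1.
Reciprocity: 5 ≡ 1 and 63 ≡ 3 (mod 4), so (5/63) = +(63/5).
Reduce top mod 5: now compute (3/5).
Reciprocity: 3 ≡ 3 and 5 ≡ 1 (mod 4), so (3/5) = +(5/3).
Reduce top mod 3: now compute (2/3).
Pull out 2: since 3 ≡ 3 (mod 8), (2/3) = -1.
Reached (1/3) = 1. Collecting the sign flips along the way, the symbol is -1.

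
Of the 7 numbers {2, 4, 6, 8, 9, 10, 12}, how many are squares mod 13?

4

(2/13) = -1 → non-residue.
(4/13) = +1 → QR.
(6/13) = -1 → non-residue.
(8/13) = -1 → non-residue.
(9/13) = +1 → QR.
(10/13) = +1 → QR.
(12/13) = +1 → QR.
Total quadratic residues among the 7: 4.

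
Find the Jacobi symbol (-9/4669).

1

First reduce: -9 ≡ 4660 (mod 4669).
Pull out 2^2: since 4669 ≡ 5 (mod 8), (2/4669) = -1, so (2/4669)^2 = +1.
Reciprocity: 1165 ≡ 1 and 4669 ≡ 1 (mod 4), so (1165/4669) = +(4669/1165).
Reduce top mod 1165: now compute (9/1165).
Reciprocity: 9 ≡ 1 and 1165 ≡ 1 (mod 4), so (9/1165) = +(1165/9).
Reduce top mod 9: now compute (4/9).
Pull out 2^2: since 9 ≡ 1 (mod 8), (2/9) = +1, so (2/9)^2 = +1.
Reached (1/9) = 1. Collecting the sign flips along the way, the symbol is +1.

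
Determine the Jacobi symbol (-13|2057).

1

First reduce: -13 ≡ 2044 (mod 2057).
Pull out 2^2: since 2057 ≡ 1 (mod 8), (2/2057) = +1, so (2/2057)^2 = +1.
Reciprocity: 511 ≡ 3 and 2057 ≡ 1 (mod 4), so (511/2057) = +(2057/511).
Reduce top mod 511: now compute (13/511).
Reciprocity: 13 ≡ 1 and 511 ≡ 3 (mod 4), so (13/511) = +(511/13).
Reduce top mod 13: now compute (4/13).
Pull out 2^2: since 13 ≡ 5 (mod 8), (2/13) = -1, so (2/13)^2 = +1.
Reached (1/13) = 1. Collecting the sign flips along the way, the symbol is +1.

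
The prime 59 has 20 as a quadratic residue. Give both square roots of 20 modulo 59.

16, 43

Since 59 ≡ 3 (mod 4), a square root of 20 is 20^((59+1)/4) = 20^15 mod 59.
Repeated squaring: 20^2≡46, 20^4≡51, 20^8≡5 (mod 59).
20^15 = 20^(8+4+2+1) ≡ 16 (mod 59).
Check: 16² = 256 ≡ 20 (mod 59). The two roots are 16 and 43.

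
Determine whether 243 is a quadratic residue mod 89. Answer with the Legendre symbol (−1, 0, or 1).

-1

Euler's criterion: (243/89) ≡ 65^44 (mod 89).
65^2 ≡ 42 (mod 89)
65^4 ≡ 73 (mod 89)
65^8 ≡ 78 (mod 89)
65^16 ≡ 32 (mod 89)
65^32 ≡ 45 (mod 89)
65^44 = 65^(32+8+4) ≡ 88 (mod 89).
Result is 88 ≡ −1, so (243/89) = −1.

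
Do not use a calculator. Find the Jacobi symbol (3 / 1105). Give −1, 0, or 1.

1

Reciprocity: 3 ≡ 3 and 1105 ≡ 1 (mod 4), so (3/1105) = +(1105/3).
Reduce top mod 3: now compute (1/3).
Reached (1/3) = 1. Collecting the sign flips along the way, the symbol is +1.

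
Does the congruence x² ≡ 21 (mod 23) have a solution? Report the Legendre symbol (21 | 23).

-1

Euler's criterion: (21/23) ≡ 21^11 (mod 23).
21^2 ≡ 4 (mod 23)
21^4 ≡ 16 (mod 23)
21^8 ≡ 3 (mod 23)
21^11 = 21^(8+2+1) ≡ 22 (mod 23).
Result is 22 ≡ −1, so (21/23) = −1.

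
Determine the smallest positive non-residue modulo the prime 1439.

(2/1439) = +1, so 2 is a residue.
(3/1439) = +1, so 3 is a residue.
(4/1439) = +1, so 4 is a residue.
(5/1439) = +1, so 5 is a residue.
(6/1439) = +1, so 6 is a residue.
(7/1439) = −1, so 7 is the smallest positive non-residue mod 1439.

7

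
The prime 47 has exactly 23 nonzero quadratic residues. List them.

Square k = 1,…,23 (k and 47−k give the same square):
1²=1, 2²=4, 3²=9, 4²=16, 5²=25, 6²=36, 7²≡2, 8²≡17, 9²≡34, 10²≡6, 11²≡27, 12²≡3, 13²≡28, 14²≡8, 15²≡37, 16²≡21, 17²≡7, 18²≡42, 19²≡32, 20²≡24, 21²≡18, 22²≡14, 23²≡12 (mod 47).
So the quadratic residues mod 47 are {1, 2, 3, 4, 6, 7, 8, 9, 12, 14, 16, 17, 18, 21, 24, 25, 27, 28, 32, 34, 36, 37, 42}.

1,2,3,4,6,7,8,9,12,14,16,17,18,21,24,25,27,28,32,34,36,37,42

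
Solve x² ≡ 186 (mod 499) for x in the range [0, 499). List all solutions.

175, 324

Since 499 ≡ 3 (mod 4), a square root of 186 is 186^((499+1)/4) = 186^125 mod 499.
Repeated squaring: 186^2≡165, 186^4≡279, 186^8≡496, 186^16≡9, 186^32≡81, 186^64≡74 (mod 499).
186^125 = 186^(64+32+16+8+4+1) ≡ 324 (mod 499).
Check: 324² = 104976 ≡ 186 (mod 499). The two roots are 175 and 324.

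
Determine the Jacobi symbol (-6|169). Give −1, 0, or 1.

First reduce: -6 ≡ 163 (mod 169).
Reciprocity: 163 ≡ 3 and 169 ≡ 1 (mod 4), so (163/169) = +(169/163).
Reduce top mod 163: now compute (6/163).
Pull out 2: since 163 ≡ 3 (mod 8), (2/163) = -1.
Reciprocity: 3 ≡ 3 and 163 ≡ 3 (mod 4), so (3/163) = −(163/3).
Reduce top mod 3: now compute (1/3).
Reached (1/3) = 1. Collecting the sign flips along the way, the symbol is +1.

1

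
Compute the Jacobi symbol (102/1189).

Pull out 2: since 1189 ≡ 5 (mod 8), (2/1189) = -1.
Reciprocity: 51 ≡ 3 and 1189 ≡ 1 (mod 4), so (51/1189) = +(1189/51).
Reduce top mod 51: now compute (16/51).
Pull out 2^4: since 51 ≡ 3 (mod 8), (2/51) = -1, so (2/51)^4 = +1.
Reached (1/51) = 1. Collecting the sign flips along the way, the symbol is -1.

-1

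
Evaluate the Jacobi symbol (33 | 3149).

-1

Reciprocity: 33 ≡ 1 and 3149 ≡ 1 (mod 4), so (33/3149) = +(3149/33).
Reduce top mod 33: now compute (14/33).
Pull out 2: since 33 ≡ 1 (mod 8), (2/33) = +1.
Reciprocity: 7 ≡ 3 and 33 ≡ 1 (mod 4), so (7/33) = +(33/7).
Reduce top mod 7: now compute (5/7).
Reciprocity: 5 ≡ 1 and 7 ≡ 3 (mod 4), so (5/7) = +(7/5).
Reduce top mod 5: now compute (2/5).
Pull out 2: since 5 ≡ 5 (mod 8), (2/5) = -1.
Reached (1/5) = 1. Collecting the sign flips along the way, the symbol is -1.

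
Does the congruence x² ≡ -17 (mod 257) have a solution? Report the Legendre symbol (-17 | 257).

1

Euler's criterion: (-17/257) ≡ 240^128 (mod 257).
240^2 ≡ 32 (mod 257)
240^4 ≡ 253 (mod 257)
240^8 ≡ 16 (mod 257)
240^16 ≡ 256 (mod 257)
240^32 ≡ 1 (mod 257)
240^64 ≡ 1 (mod 257)
240^128 ≡ 1 (mod 257)
240^128 = 240^(128) ≡ 1 (mod 257).
Result is 1, so (-17/257) = 1.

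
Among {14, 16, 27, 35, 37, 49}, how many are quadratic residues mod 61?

(14/61) = +1 → QR.
(16/61) = +1 → QR.
(27/61) = +1 → QR.
(35/61) = -1 → non-residue.
(37/61) = -1 → non-residue.
(49/61) = +1 → QR.
Total quadratic residues among the 6: 4.

4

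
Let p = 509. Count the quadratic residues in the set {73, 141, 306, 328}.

3

(73/509) = +1 → QR.
(141/509) = +1 → QR.
(306/509) = -1 → non-residue.
(328/509) = +1 → QR.
Total quadratic residues among the 4: 3.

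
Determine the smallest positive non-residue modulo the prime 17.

3

(2/17) = +1, so 2 is a residue.
(3/17) = −1, so 3 is the smallest positive non-residue mod 17.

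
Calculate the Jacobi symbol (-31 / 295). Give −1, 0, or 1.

1

First reduce: -31 ≡ 264 (mod 295).
Pull out 2^3: since 295 ≡ 7 (mod 8), (2/295) = +1, so (2/295)^3 = +1.
Reciprocity: 33 ≡ 1 and 295 ≡ 3 (mod 4), so (33/295) = +(295/33).
Reduce top mod 33: now compute (31/33).
Reciprocity: 31 ≡ 3 and 33 ≡ 1 (mod 4), so (31/33) = +(33/31).
Reduce top mod 31: now compute (2/31).
Pull out 2: since 31 ≡ 7 (mod 8), (2/31) = +1.
Reached (1/31) = 1. Collecting the sign flips along the way, the symbol is +1.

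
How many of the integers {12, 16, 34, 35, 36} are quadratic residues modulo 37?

4

(12/37) = +1 → QR.
(16/37) = +1 → QR.
(34/37) = +1 → QR.
(35/37) = -1 → non-residue.
(36/37) = +1 → QR.
Total quadratic residues among the 5: 4.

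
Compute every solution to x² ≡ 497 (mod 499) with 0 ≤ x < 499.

67, 432

Since 499 ≡ 3 (mod 4), a square root of 497 is 497^((499+1)/4) = 497^125 mod 499.
Repeated squaring: 497^2≡4, 497^4≡16, 497^8≡256, 497^16≡167, 497^32≡444, 497^64≡31 (mod 499).
497^125 = 497^(64+32+16+8+4+1) ≡ 67 (mod 499).
Check: 67² = 4489 ≡ 497 (mod 499). The two roots are 67 and 432.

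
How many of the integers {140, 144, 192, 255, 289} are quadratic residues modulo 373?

3

(140/373) = -1 → non-residue.
(144/373) = +1 → QR.
(192/373) = +1 → QR.
(255/373) = -1 → non-residue.
(289/373) = +1 → QR.
Total quadratic residues among the 5: 3.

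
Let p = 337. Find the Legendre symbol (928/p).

-1

First reduce: 928 ≡ 254 (mod 337).
Pull out 2: since 337 ≡ 1 (mod 8), (2/337) = +1.
Reciprocity: 127 ≡ 3 and 337 ≡ 1 (mod 4), so (127/337) = +(337/127).
Reduce top mod 127: now compute (83/127).
Reciprocity: 83 ≡ 3 and 127 ≡ 3 (mod 4), so (83/127) = −(127/83).
Reduce top mod 83: now compute (44/83).
Pull out 2^2: since 83 ≡ 3 (mod 8), (2/83) = -1, so (2/83)^2 = +1.
Reciprocity: 11 ≡ 3 and 83 ≡ 3 (mod 4), so (11/83) = −(83/11).
Reduce top mod 11: now compute (6/11).
Pull out 2: since 11 ≡ 3 (mod 8), (2/11) = -1.
Reciprocity: 3 ≡ 3 and 11 ≡ 3 (mod 4), so (3/11) = −(11/3).
Reduce top mod 3: now compute (2/3).
Pull out 2: since 3 ≡ 3 (mod 8), (2/3) = -1.
Reached (1/3) = 1. Collecting the sign flips along the way, the symbol is -1.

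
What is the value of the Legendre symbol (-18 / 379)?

Euler's criterion: (-18/379) ≡ 361^189 (mod 379).
361^2 ≡ 324 (mod 379)
361^4 ≡ 372 (mod 379)
361^8 ≡ 49 (mod 379)
361^16 ≡ 127 (mod 379)
361^32 ≡ 211 (mod 379)
361^64 ≡ 178 (mod 379)
361^128 ≡ 227 (mod 379)
361^189 = 361^(128+32+16+8+4+1) ≡ 1 (mod 379).
Result is 1, so (-18/379) = 1.

1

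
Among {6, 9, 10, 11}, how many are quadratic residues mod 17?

(6/17) = -1 → non-residue.
(9/17) = +1 → QR.
(10/17) = -1 → non-residue.
(11/17) = -1 → non-residue.
Total quadratic residues among the 4: 1.

1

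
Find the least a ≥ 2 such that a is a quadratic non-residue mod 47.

5

(2/47) = +1, so 2 is a residue.
(3/47) = +1, so 3 is a residue.
(4/47) = +1, so 4 is a residue.
(5/47) = −1, so 5 is the smallest positive non-residue mod 47.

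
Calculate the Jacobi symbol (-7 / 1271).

1

First reduce: -7 ≡ 1264 (mod 1271).
Pull out 2^4: since 1271 ≡ 7 (mod 8), (2/1271) = +1, so (2/1271)^4 = +1.
Reciprocity: 79 ≡ 3 and 1271 ≡ 3 (mod 4), so (79/1271) = −(1271/79).
Reduce top mod 79: now compute (7/79).
Reciprocity: 7 ≡ 3 and 79 ≡ 3 (mod 4), so (7/79) = −(79/7).
Reduce top mod 7: now compute (2/7).
Pull out 2: since 7 ≡ 7 (mod 8), (2/7) = +1.
Reached (1/7) = 1. Collecting the sign flips along the way, the symbol is +1.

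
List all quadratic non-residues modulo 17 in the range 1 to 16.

Square k = 1,…,8 (k and 17−k give the same square):
1²=1, 2²=4, 3²=9, 4²=16, 5²≡8, 6²≡2, 7²≡15, 8²≡13 (mod 17).
The residues are {1, 2, 4, 8, 9, 13, 15, 16}; the non-residues are the remaining 8 nonzero classes.

3 5 6 7 10 11 12 14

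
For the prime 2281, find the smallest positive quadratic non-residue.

(2/2281) = +1, so 2 is a residue.
(3/2281) = +1, so 3 is a residue.
(4/2281) = +1, so 4 is a residue.
(5/2281) = +1, so 5 is a residue.
(6/2281) = +1, so 6 is a residue.
(7/2281) = −1, so 7 is the smallest positive non-residue mod 2281.

7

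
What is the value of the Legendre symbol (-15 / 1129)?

Euler's criterion: (-15/1129) ≡ 1114^564 (mod 1129).
1114^2 ≡ 225 (mod 1129)
1114^4 ≡ 949 (mod 1129)
1114^8 ≡ 788 (mod 1129)
1114^16 ≡ 1123 (mod 1129)
1114^32 ≡ 36 (mod 1129)
1114^64 ≡ 167 (mod 1129)
1114^128 ≡ 793 (mod 1129)
1114^256 ≡ 1125 (mod 1129)
1114^512 ≡ 16 (mod 1129)
1114^564 = 1114^(512+32+16+4) ≡ 1 (mod 1129).
Result is 1, so (-15/1129) = 1.

1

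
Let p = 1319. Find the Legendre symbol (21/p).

Reciprocity: 21 ≡ 1 and 1319 ≡ 3 (mod 4), so (21/1319) = +(1319/21).
Reduce top mod 21: now compute (17/21).
Reciprocity: 17 ≡ 1 and 21 ≡ 1 (mod 4), so (17/21) = +(21/17).
Reduce top mod 17: now compute (4/17).
Pull out 2^2: since 17 ≡ 1 (mod 8), (2/17) = +1, so (2/17)^2 = +1.
Reached (1/17) = 1. Collecting the sign flips along the way, the symbol is +1.

1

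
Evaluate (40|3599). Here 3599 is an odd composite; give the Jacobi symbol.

1

Pull out 2^3: since 3599 ≡ 7 (mod 8), (2/3599) = +1, so (2/3599)^3 = +1.
Reciprocity: 5 ≡ 1 and 3599 ≡ 3 (mod 4), so (5/3599) = +(3599/5).
Reduce top mod 5: now compute (4/5).
Pull out 2^2: since 5 ≡ 5 (mod 8), (2/5) = -1, so (2/5)^2 = +1.
Reached (1/5) = 1. Collecting the sign flips along the way, the symbol is +1.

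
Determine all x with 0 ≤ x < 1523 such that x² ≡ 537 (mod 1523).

749, 774

Since 1523 ≡ 3 (mod 4), a square root of 537 is 537^((1523+1)/4) = 537^381 mod 1523.
Repeated squaring: 537^2≡522, 537^4≡1390, 537^8≡936, 537^16≡371, 537^32≡571, 537^64≡119, 537^128≡454, 537^256≡511 (mod 1523).
537^381 = 537^(256+64+32+16+8+4+1) ≡ 749 (mod 1523).
Check: 749² = 561001 ≡ 537 (mod 1523). The two roots are 749 and 774.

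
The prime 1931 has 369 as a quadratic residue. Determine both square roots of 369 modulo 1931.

598, 1333

Since 1931 ≡ 3 (mod 4), a square root of 369 is 369^((1931+1)/4) = 369^483 mod 1931.
Repeated squaring: 369^2≡991, 369^4≡1133, 369^8≡1505, 369^16≡1893, 369^32≡1444, 369^64≡1587, 369^128≡545, 369^256≡1582 (mod 1931).
369^483 = 369^(256+128+64+32+2+1) ≡ 598 (mod 1931).
Check: 598² = 357604 ≡ 369 (mod 1931). The two roots are 598 and 1333.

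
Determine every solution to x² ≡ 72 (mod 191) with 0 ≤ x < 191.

40, 151

Since 191 ≡ 3 (mod 4), a square root of 72 is 72^((191+1)/4) = 72^48 mod 191.
Repeated squaring: 72^2≡27, 72^4≡156, 72^8≡79, 72^16≡129, 72^32≡24 (mod 191).
72^48 = 72^(32+16) ≡ 40 (mod 191).
Check: 40² = 1600 ≡ 72 (mod 191). The two roots are 40 and 151.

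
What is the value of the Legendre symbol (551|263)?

Euler's criterion: (551/263) ≡ 25^131 (mod 263).
25^2 ≡ 99 (mod 263)
25^4 ≡ 70 (mod 263)
25^8 ≡ 166 (mod 263)
25^16 ≡ 204 (mod 263)
25^32 ≡ 62 (mod 263)
25^64 ≡ 162 (mod 263)
25^128 ≡ 207 (mod 263)
25^131 = 25^(128+2+1) ≡ 1 (mod 263).
Result is 1, so (551/263) = 1.

1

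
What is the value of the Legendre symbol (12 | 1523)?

Pull out 2^2: since 1523 ≡ 3 (mod 8), (2/1523) = -1, so (2/1523)^2 = +1.
Reciprocity: 3 ≡ 3 and 1523 ≡ 3 (mod 4), so (3/1523) = −(1523/3).
Reduce top mod 3: now compute (2/3).
Pull out 2: since 3 ≡ 3 (mod 8), (2/3) = -1.
Reached (1/3) = 1. Collecting the sign flips along the way, the symbol is +1.

1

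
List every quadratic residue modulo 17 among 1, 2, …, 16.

1, 2, 4, 8, 9, 13, 15, 16

Square k = 1,…,8 (k and 17−k give the same square):
1²=1, 2²=4, 3²=9, 4²=16, 5²≡8, 6²≡2, 7²≡15, 8²≡13 (mod 17).
So the quadratic residues mod 17 are {1, 2, 4, 8, 9, 13, 15, 16}.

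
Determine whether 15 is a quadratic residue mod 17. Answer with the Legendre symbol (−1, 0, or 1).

Euler's criterion: (15/17) ≡ 15^8 (mod 17).
15^2 ≡ 4 (mod 17)
15^4 ≡ 16 (mod 17)
15^8 ≡ 1 (mod 17)
15^8 = 15^(8) ≡ 1 (mod 17).
Result is 1, so (15/17) = 1.

1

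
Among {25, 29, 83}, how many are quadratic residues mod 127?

(25/127) = +1 → QR.
(29/127) = -1 → non-residue.
(83/127) = -1 → non-residue.
Total quadratic residues among the 3: 1.

1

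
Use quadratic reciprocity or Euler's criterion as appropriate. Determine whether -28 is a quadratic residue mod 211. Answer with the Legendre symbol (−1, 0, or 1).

1

First reduce: -28 ≡ 183 (mod 211).
Reciprocity: 183 ≡ 3 and 211 ≡ 3 (mod 4), so (183/211) = −(211/183).
Reduce top mod 183: now compute (28/183).
Pull out 2^2: since 183 ≡ 7 (mod 8), (2/183) = +1, so (2/183)^2 = +1.
Reciprocity: 7 ≡ 3 and 183 ≡ 3 (mod 4), so (7/183) = −(183/7).
Reduce top mod 7: now compute (1/7).
Reached (1/7) = 1. Collecting the sign flips along the way, the symbol is +1.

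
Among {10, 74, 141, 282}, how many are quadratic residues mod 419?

1

(10/419) = -1 → non-residue.
(74/419) = -1 → non-residue.
(141/419) = +1 → QR.
(282/419) = -1 → non-residue.
Total quadratic residues among the 4: 1.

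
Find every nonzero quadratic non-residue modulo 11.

2 6 7 8 10

Square k = 1,…,5 (k and 11−k give the same square):
1²=1, 2²=4, 3²=9, 4²≡5, 5²≡3 (mod 11).
The residues are {1, 3, 4, 5, 9}; the non-residues are the remaining 5 nonzero classes.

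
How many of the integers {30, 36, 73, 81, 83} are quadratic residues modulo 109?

4

(30/109) = -1 → non-residue.
(36/109) = +1 → QR.
(73/109) = +1 → QR.
(81/109) = +1 → QR.
(83/109) = +1 → QR.
Total quadratic residues among the 5: 4.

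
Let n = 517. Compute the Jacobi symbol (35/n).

1

Reciprocity: 35 ≡ 3 and 517 ≡ 1 (mod 4), so (35/517) = +(517/35).
Reduce top mod 35: now compute (27/35).
Reciprocity: 27 ≡ 3 and 35 ≡ 3 (mod 4), so (27/35) = −(35/27).
Reduce top mod 27: now compute (8/27).
Pull out 2^3: since 27 ≡ 3 (mod 8), (2/27) = -1, so (2/27)^3 = -1.
Reached (1/27) = 1. Collecting the sign flips along the way, the symbol is +1.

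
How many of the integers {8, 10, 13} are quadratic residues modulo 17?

2

(8/17) = +1 → QR.
(10/17) = -1 → non-residue.
(13/17) = +1 → QR.
Total quadratic residues among the 3: 2.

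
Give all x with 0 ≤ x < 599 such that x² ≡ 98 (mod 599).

Since 599 ≡ 3 (mod 4), a square root of 98 is 98^((599+1)/4) = 98^150 mod 599.
Repeated squaring: 98^2≡20, 98^4≡400, 98^8≡67, 98^16≡296, 98^32≡162, 98^64≡487, 98^128≡564 (mod 599).
98^150 = 98^(128+16+4+2) ≡ 36 (mod 599).
Check: 36² = 1296 ≡ 98 (mod 599). The two roots are 36 and 563.

36, 563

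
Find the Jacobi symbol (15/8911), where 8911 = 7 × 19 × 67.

Reciprocity: 15 ≡ 3 and 8911 ≡ 3 (mod 4), so (15/8911) = −(8911/15).
Reduce top mod 15: now compute (1/15).
Reached (1/15) = 1. Collecting the sign flips along the way, the symbol is -1.

-1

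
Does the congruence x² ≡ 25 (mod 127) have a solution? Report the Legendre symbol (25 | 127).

Euler's criterion: (25/127) ≡ 25^63 (mod 127).
25^2 ≡ 117 (mod 127)
25^4 ≡ 100 (mod 127)
25^8 ≡ 94 (mod 127)
25^16 ≡ 73 (mod 127)
25^32 ≡ 122 (mod 127)
25^63 = 25^(32+16+8+4+2+1) ≡ 1 (mod 127).
Result is 1, so (25/127) = 1.

1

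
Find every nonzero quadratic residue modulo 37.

1 3 4 7 9 10 11 12 16 21 25 26 27 28 30 33 34 36

Square k = 1,…,18 (k and 37−k give the same square):
1²=1, 2²=4, 3²=9, 4²=16, 5²=25, 6²=36, 7²≡12, 8²≡27, 9²≡7, 10²≡26, 11²≡10, 12²≡33, 13²≡21, 14²≡11, 15²≡3, 16²≡34, 17²≡30, 18²≡28 (mod 37).
So the quadratic residues mod 37 are {1, 3, 4, 7, 9, 10, 11, 12, 16, 21, 25, 26, 27, 28, 30, 33, 34, 36}.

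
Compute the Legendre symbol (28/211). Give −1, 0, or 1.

Pull out 2^2: since 211 ≡ 3 (mod 8), (2/211) = -1, so (2/211)^2 = +1.
Reciprocity: 7 ≡ 3 and 211 ≡ 3 (mod 4), so (7/211) = −(211/7).
Reduce top mod 7: now compute (1/7).
Reached (1/7) = 1. Collecting the sign flips along the way, the symbol is -1.

-1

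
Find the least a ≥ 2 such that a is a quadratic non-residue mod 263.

5

(2/263) = +1, so 2 is a residue.
(3/263) = +1, so 3 is a residue.
(4/263) = +1, so 4 is a residue.
(5/263) = −1, so 5 is the smallest positive non-residue mod 263.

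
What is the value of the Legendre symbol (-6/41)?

First reduce: -6 ≡ 35 (mod 41).
Reciprocity: 35 ≡ 3 and 41 ≡ 1 (mod 4), so (35/41) = +(41/35).
Reduce top mod 35: now compute (6/35).
Pull out 2: since 35 ≡ 3 (mod 8), (2/35) = -1.
Reciprocity: 3 ≡ 3 and 35 ≡ 3 (mod 4), so (3/35) = −(35/3).
Reduce top mod 3: now compute (2/3).
Pull out 2: since 3 ≡ 3 (mod 8), (2/3) = -1.
Reached (1/3) = 1. Collecting the sign flips along the way, the symbol is -1.

-1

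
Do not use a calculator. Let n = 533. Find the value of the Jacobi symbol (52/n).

0

Pull out 2^2: since 533 ≡ 5 (mod 8), (2/533) = -1, so (2/533)^2 = +1.
Reciprocity: 13 ≡ 1 and 533 ≡ 1 (mod 4), so (13/533) = +(533/13).
Reduce top mod 13: now compute (0/13).
Top reduces to 0: gcd > 1, so the symbol is 0.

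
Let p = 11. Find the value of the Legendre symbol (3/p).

Reciprocity: 3 ≡ 3 and 11 ≡ 3 (mod 4), so (3/11) = −(11/3).
Reduce top mod 3: now compute (2/3).
Pull out 2: since 3 ≡ 3 (mod 8), (2/3) = -1.
Reached (1/3) = 1. Collecting the sign flips along the way, the symbol is +1.

1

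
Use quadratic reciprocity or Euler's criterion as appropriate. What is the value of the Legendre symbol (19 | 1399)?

1

Reciprocity: 19 ≡ 3 and 1399 ≡ 3 (mod 4), so (19/1399) = −(1399/19).
Reduce top mod 19: now compute (12/19).
Pull out 2^2: since 19 ≡ 3 (mod 8), (2/19) = -1, so (2/19)^2 = +1.
Reciprocity: 3 ≡ 3 and 19 ≡ 3 (mod 4), so (3/19) = −(19/3).
Reduce top mod 3: now compute (1/3).
Reached (1/3) = 1. Collecting the sign flips along the way, the symbol is +1.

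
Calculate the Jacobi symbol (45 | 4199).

Reciprocity: 45 ≡ 1 and 4199 ≡ 3 (mod 4), so (45/4199) = +(4199/45).
Reduce top mod 45: now compute (14/45).
Pull out 2: since 45 ≡ 5 (mod 8), (2/45) = -1.
Reciprocity: 7 ≡ 3 and 45 ≡ 1 (mod 4), so (7/45) = +(45/7).
Reduce top mod 7: now compute (3/7).
Reciprocity: 3 ≡ 3 and 7 ≡ 3 (mod 4), so (3/7) = −(7/3).
Reduce top mod 3: now compute (1/3).
Reached (1/3) = 1. Collecting the sign flips along the way, the symbol is +1.

1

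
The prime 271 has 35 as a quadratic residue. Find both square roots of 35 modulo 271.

72, 199

Since 271 ≡ 3 (mod 4), a square root of 35 is 35^((271+1)/4) = 35^68 mod 271.
Repeated squaring: 35^2≡141, 35^4≡98, 35^8≡119, 35^16≡69, 35^32≡154, 35^64≡139 (mod 271).
35^68 = 35^(64+4) ≡ 72 (mod 271).
Check: 72² = 5184 ≡ 35 (mod 271). The two roots are 72 and 199.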